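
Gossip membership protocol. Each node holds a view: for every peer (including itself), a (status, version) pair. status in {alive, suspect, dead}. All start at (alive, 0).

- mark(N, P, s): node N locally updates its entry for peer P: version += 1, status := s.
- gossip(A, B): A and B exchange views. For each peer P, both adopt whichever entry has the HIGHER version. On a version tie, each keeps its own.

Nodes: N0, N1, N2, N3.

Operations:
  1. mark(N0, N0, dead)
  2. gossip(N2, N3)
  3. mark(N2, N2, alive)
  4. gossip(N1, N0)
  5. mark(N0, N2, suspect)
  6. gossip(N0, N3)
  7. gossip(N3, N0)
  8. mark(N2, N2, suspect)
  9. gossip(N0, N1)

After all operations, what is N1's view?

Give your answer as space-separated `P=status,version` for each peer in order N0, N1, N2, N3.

Op 1: N0 marks N0=dead -> (dead,v1)
Op 2: gossip N2<->N3 -> N2.N0=(alive,v0) N2.N1=(alive,v0) N2.N2=(alive,v0) N2.N3=(alive,v0) | N3.N0=(alive,v0) N3.N1=(alive,v0) N3.N2=(alive,v0) N3.N3=(alive,v0)
Op 3: N2 marks N2=alive -> (alive,v1)
Op 4: gossip N1<->N0 -> N1.N0=(dead,v1) N1.N1=(alive,v0) N1.N2=(alive,v0) N1.N3=(alive,v0) | N0.N0=(dead,v1) N0.N1=(alive,v0) N0.N2=(alive,v0) N0.N3=(alive,v0)
Op 5: N0 marks N2=suspect -> (suspect,v1)
Op 6: gossip N0<->N3 -> N0.N0=(dead,v1) N0.N1=(alive,v0) N0.N2=(suspect,v1) N0.N3=(alive,v0) | N3.N0=(dead,v1) N3.N1=(alive,v0) N3.N2=(suspect,v1) N3.N3=(alive,v0)
Op 7: gossip N3<->N0 -> N3.N0=(dead,v1) N3.N1=(alive,v0) N3.N2=(suspect,v1) N3.N3=(alive,v0) | N0.N0=(dead,v1) N0.N1=(alive,v0) N0.N2=(suspect,v1) N0.N3=(alive,v0)
Op 8: N2 marks N2=suspect -> (suspect,v2)
Op 9: gossip N0<->N1 -> N0.N0=(dead,v1) N0.N1=(alive,v0) N0.N2=(suspect,v1) N0.N3=(alive,v0) | N1.N0=(dead,v1) N1.N1=(alive,v0) N1.N2=(suspect,v1) N1.N3=(alive,v0)

Answer: N0=dead,1 N1=alive,0 N2=suspect,1 N3=alive,0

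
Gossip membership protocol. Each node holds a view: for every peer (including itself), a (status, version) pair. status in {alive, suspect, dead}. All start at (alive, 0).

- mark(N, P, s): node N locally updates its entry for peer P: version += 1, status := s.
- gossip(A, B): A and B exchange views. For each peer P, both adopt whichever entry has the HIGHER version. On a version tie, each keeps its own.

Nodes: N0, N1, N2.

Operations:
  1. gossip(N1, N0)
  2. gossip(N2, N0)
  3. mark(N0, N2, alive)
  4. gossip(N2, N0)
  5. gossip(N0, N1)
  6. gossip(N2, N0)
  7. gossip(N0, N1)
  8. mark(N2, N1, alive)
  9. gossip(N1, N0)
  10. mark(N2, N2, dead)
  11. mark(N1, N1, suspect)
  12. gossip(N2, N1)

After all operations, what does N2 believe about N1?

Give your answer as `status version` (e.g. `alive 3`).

Answer: alive 1

Derivation:
Op 1: gossip N1<->N0 -> N1.N0=(alive,v0) N1.N1=(alive,v0) N1.N2=(alive,v0) | N0.N0=(alive,v0) N0.N1=(alive,v0) N0.N2=(alive,v0)
Op 2: gossip N2<->N0 -> N2.N0=(alive,v0) N2.N1=(alive,v0) N2.N2=(alive,v0) | N0.N0=(alive,v0) N0.N1=(alive,v0) N0.N2=(alive,v0)
Op 3: N0 marks N2=alive -> (alive,v1)
Op 4: gossip N2<->N0 -> N2.N0=(alive,v0) N2.N1=(alive,v0) N2.N2=(alive,v1) | N0.N0=(alive,v0) N0.N1=(alive,v0) N0.N2=(alive,v1)
Op 5: gossip N0<->N1 -> N0.N0=(alive,v0) N0.N1=(alive,v0) N0.N2=(alive,v1) | N1.N0=(alive,v0) N1.N1=(alive,v0) N1.N2=(alive,v1)
Op 6: gossip N2<->N0 -> N2.N0=(alive,v0) N2.N1=(alive,v0) N2.N2=(alive,v1) | N0.N0=(alive,v0) N0.N1=(alive,v0) N0.N2=(alive,v1)
Op 7: gossip N0<->N1 -> N0.N0=(alive,v0) N0.N1=(alive,v0) N0.N2=(alive,v1) | N1.N0=(alive,v0) N1.N1=(alive,v0) N1.N2=(alive,v1)
Op 8: N2 marks N1=alive -> (alive,v1)
Op 9: gossip N1<->N0 -> N1.N0=(alive,v0) N1.N1=(alive,v0) N1.N2=(alive,v1) | N0.N0=(alive,v0) N0.N1=(alive,v0) N0.N2=(alive,v1)
Op 10: N2 marks N2=dead -> (dead,v2)
Op 11: N1 marks N1=suspect -> (suspect,v1)
Op 12: gossip N2<->N1 -> N2.N0=(alive,v0) N2.N1=(alive,v1) N2.N2=(dead,v2) | N1.N0=(alive,v0) N1.N1=(suspect,v1) N1.N2=(dead,v2)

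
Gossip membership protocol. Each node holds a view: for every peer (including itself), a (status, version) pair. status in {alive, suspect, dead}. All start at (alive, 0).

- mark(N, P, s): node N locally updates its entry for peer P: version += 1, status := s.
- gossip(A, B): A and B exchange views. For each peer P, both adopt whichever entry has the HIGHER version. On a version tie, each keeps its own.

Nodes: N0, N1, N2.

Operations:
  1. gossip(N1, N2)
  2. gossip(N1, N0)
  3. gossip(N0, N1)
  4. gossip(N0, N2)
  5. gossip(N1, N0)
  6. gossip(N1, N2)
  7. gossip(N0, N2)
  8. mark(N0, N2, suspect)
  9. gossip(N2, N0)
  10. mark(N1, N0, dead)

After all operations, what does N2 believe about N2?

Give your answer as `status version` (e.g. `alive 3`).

Op 1: gossip N1<->N2 -> N1.N0=(alive,v0) N1.N1=(alive,v0) N1.N2=(alive,v0) | N2.N0=(alive,v0) N2.N1=(alive,v0) N2.N2=(alive,v0)
Op 2: gossip N1<->N0 -> N1.N0=(alive,v0) N1.N1=(alive,v0) N1.N2=(alive,v0) | N0.N0=(alive,v0) N0.N1=(alive,v0) N0.N2=(alive,v0)
Op 3: gossip N0<->N1 -> N0.N0=(alive,v0) N0.N1=(alive,v0) N0.N2=(alive,v0) | N1.N0=(alive,v0) N1.N1=(alive,v0) N1.N2=(alive,v0)
Op 4: gossip N0<->N2 -> N0.N0=(alive,v0) N0.N1=(alive,v0) N0.N2=(alive,v0) | N2.N0=(alive,v0) N2.N1=(alive,v0) N2.N2=(alive,v0)
Op 5: gossip N1<->N0 -> N1.N0=(alive,v0) N1.N1=(alive,v0) N1.N2=(alive,v0) | N0.N0=(alive,v0) N0.N1=(alive,v0) N0.N2=(alive,v0)
Op 6: gossip N1<->N2 -> N1.N0=(alive,v0) N1.N1=(alive,v0) N1.N2=(alive,v0) | N2.N0=(alive,v0) N2.N1=(alive,v0) N2.N2=(alive,v0)
Op 7: gossip N0<->N2 -> N0.N0=(alive,v0) N0.N1=(alive,v0) N0.N2=(alive,v0) | N2.N0=(alive,v0) N2.N1=(alive,v0) N2.N2=(alive,v0)
Op 8: N0 marks N2=suspect -> (suspect,v1)
Op 9: gossip N2<->N0 -> N2.N0=(alive,v0) N2.N1=(alive,v0) N2.N2=(suspect,v1) | N0.N0=(alive,v0) N0.N1=(alive,v0) N0.N2=(suspect,v1)
Op 10: N1 marks N0=dead -> (dead,v1)

Answer: suspect 1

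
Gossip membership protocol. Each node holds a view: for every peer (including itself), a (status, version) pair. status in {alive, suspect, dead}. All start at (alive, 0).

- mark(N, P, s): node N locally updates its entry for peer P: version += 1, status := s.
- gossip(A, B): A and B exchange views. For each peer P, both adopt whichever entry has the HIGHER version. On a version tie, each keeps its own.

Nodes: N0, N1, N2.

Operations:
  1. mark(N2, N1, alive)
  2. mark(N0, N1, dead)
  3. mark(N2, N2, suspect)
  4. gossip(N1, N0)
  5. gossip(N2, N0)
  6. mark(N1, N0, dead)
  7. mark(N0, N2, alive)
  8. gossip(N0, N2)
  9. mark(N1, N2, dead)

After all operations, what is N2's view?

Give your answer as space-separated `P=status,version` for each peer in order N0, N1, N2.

Op 1: N2 marks N1=alive -> (alive,v1)
Op 2: N0 marks N1=dead -> (dead,v1)
Op 3: N2 marks N2=suspect -> (suspect,v1)
Op 4: gossip N1<->N0 -> N1.N0=(alive,v0) N1.N1=(dead,v1) N1.N2=(alive,v0) | N0.N0=(alive,v0) N0.N1=(dead,v1) N0.N2=(alive,v0)
Op 5: gossip N2<->N0 -> N2.N0=(alive,v0) N2.N1=(alive,v1) N2.N2=(suspect,v1) | N0.N0=(alive,v0) N0.N1=(dead,v1) N0.N2=(suspect,v1)
Op 6: N1 marks N0=dead -> (dead,v1)
Op 7: N0 marks N2=alive -> (alive,v2)
Op 8: gossip N0<->N2 -> N0.N0=(alive,v0) N0.N1=(dead,v1) N0.N2=(alive,v2) | N2.N0=(alive,v0) N2.N1=(alive,v1) N2.N2=(alive,v2)
Op 9: N1 marks N2=dead -> (dead,v1)

Answer: N0=alive,0 N1=alive,1 N2=alive,2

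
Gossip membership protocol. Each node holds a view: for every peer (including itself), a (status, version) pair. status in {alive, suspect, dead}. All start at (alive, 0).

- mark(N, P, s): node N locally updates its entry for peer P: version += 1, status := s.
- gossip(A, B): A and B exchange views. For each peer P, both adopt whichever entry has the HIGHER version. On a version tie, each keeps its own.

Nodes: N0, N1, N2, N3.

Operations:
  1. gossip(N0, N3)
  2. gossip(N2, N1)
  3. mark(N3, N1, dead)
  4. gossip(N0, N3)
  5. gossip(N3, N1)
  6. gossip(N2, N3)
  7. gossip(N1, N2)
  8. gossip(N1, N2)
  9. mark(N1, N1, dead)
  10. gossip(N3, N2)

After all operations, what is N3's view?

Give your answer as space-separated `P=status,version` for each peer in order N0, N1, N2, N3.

Op 1: gossip N0<->N3 -> N0.N0=(alive,v0) N0.N1=(alive,v0) N0.N2=(alive,v0) N0.N3=(alive,v0) | N3.N0=(alive,v0) N3.N1=(alive,v0) N3.N2=(alive,v0) N3.N3=(alive,v0)
Op 2: gossip N2<->N1 -> N2.N0=(alive,v0) N2.N1=(alive,v0) N2.N2=(alive,v0) N2.N3=(alive,v0) | N1.N0=(alive,v0) N1.N1=(alive,v0) N1.N2=(alive,v0) N1.N3=(alive,v0)
Op 3: N3 marks N1=dead -> (dead,v1)
Op 4: gossip N0<->N3 -> N0.N0=(alive,v0) N0.N1=(dead,v1) N0.N2=(alive,v0) N0.N3=(alive,v0) | N3.N0=(alive,v0) N3.N1=(dead,v1) N3.N2=(alive,v0) N3.N3=(alive,v0)
Op 5: gossip N3<->N1 -> N3.N0=(alive,v0) N3.N1=(dead,v1) N3.N2=(alive,v0) N3.N3=(alive,v0) | N1.N0=(alive,v0) N1.N1=(dead,v1) N1.N2=(alive,v0) N1.N3=(alive,v0)
Op 6: gossip N2<->N3 -> N2.N0=(alive,v0) N2.N1=(dead,v1) N2.N2=(alive,v0) N2.N3=(alive,v0) | N3.N0=(alive,v0) N3.N1=(dead,v1) N3.N2=(alive,v0) N3.N3=(alive,v0)
Op 7: gossip N1<->N2 -> N1.N0=(alive,v0) N1.N1=(dead,v1) N1.N2=(alive,v0) N1.N3=(alive,v0) | N2.N0=(alive,v0) N2.N1=(dead,v1) N2.N2=(alive,v0) N2.N3=(alive,v0)
Op 8: gossip N1<->N2 -> N1.N0=(alive,v0) N1.N1=(dead,v1) N1.N2=(alive,v0) N1.N3=(alive,v0) | N2.N0=(alive,v0) N2.N1=(dead,v1) N2.N2=(alive,v0) N2.N3=(alive,v0)
Op 9: N1 marks N1=dead -> (dead,v2)
Op 10: gossip N3<->N2 -> N3.N0=(alive,v0) N3.N1=(dead,v1) N3.N2=(alive,v0) N3.N3=(alive,v0) | N2.N0=(alive,v0) N2.N1=(dead,v1) N2.N2=(alive,v0) N2.N3=(alive,v0)

Answer: N0=alive,0 N1=dead,1 N2=alive,0 N3=alive,0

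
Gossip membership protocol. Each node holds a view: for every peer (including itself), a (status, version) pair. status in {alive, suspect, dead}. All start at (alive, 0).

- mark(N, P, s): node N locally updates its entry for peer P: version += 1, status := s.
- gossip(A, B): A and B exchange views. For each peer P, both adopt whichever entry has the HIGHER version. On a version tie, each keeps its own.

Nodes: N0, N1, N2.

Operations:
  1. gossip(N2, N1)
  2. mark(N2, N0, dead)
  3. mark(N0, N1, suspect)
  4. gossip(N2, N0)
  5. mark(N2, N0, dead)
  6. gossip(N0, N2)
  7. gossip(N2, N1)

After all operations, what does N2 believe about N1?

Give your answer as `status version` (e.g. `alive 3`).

Op 1: gossip N2<->N1 -> N2.N0=(alive,v0) N2.N1=(alive,v0) N2.N2=(alive,v0) | N1.N0=(alive,v0) N1.N1=(alive,v0) N1.N2=(alive,v0)
Op 2: N2 marks N0=dead -> (dead,v1)
Op 3: N0 marks N1=suspect -> (suspect,v1)
Op 4: gossip N2<->N0 -> N2.N0=(dead,v1) N2.N1=(suspect,v1) N2.N2=(alive,v0) | N0.N0=(dead,v1) N0.N1=(suspect,v1) N0.N2=(alive,v0)
Op 5: N2 marks N0=dead -> (dead,v2)
Op 6: gossip N0<->N2 -> N0.N0=(dead,v2) N0.N1=(suspect,v1) N0.N2=(alive,v0) | N2.N0=(dead,v2) N2.N1=(suspect,v1) N2.N2=(alive,v0)
Op 7: gossip N2<->N1 -> N2.N0=(dead,v2) N2.N1=(suspect,v1) N2.N2=(alive,v0) | N1.N0=(dead,v2) N1.N1=(suspect,v1) N1.N2=(alive,v0)

Answer: suspect 1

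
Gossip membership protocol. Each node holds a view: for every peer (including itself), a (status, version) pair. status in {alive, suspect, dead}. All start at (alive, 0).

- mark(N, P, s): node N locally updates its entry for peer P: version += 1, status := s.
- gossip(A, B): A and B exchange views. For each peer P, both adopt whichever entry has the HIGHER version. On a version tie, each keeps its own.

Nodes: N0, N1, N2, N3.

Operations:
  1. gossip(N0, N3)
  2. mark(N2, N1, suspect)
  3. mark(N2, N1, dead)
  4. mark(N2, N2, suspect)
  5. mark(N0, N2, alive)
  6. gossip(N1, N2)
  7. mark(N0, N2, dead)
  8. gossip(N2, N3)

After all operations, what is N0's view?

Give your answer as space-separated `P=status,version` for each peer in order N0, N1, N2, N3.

Op 1: gossip N0<->N3 -> N0.N0=(alive,v0) N0.N1=(alive,v0) N0.N2=(alive,v0) N0.N3=(alive,v0) | N3.N0=(alive,v0) N3.N1=(alive,v0) N3.N2=(alive,v0) N3.N3=(alive,v0)
Op 2: N2 marks N1=suspect -> (suspect,v1)
Op 3: N2 marks N1=dead -> (dead,v2)
Op 4: N2 marks N2=suspect -> (suspect,v1)
Op 5: N0 marks N2=alive -> (alive,v1)
Op 6: gossip N1<->N2 -> N1.N0=(alive,v0) N1.N1=(dead,v2) N1.N2=(suspect,v1) N1.N3=(alive,v0) | N2.N0=(alive,v0) N2.N1=(dead,v2) N2.N2=(suspect,v1) N2.N3=(alive,v0)
Op 7: N0 marks N2=dead -> (dead,v2)
Op 8: gossip N2<->N3 -> N2.N0=(alive,v0) N2.N1=(dead,v2) N2.N2=(suspect,v1) N2.N3=(alive,v0) | N3.N0=(alive,v0) N3.N1=(dead,v2) N3.N2=(suspect,v1) N3.N3=(alive,v0)

Answer: N0=alive,0 N1=alive,0 N2=dead,2 N3=alive,0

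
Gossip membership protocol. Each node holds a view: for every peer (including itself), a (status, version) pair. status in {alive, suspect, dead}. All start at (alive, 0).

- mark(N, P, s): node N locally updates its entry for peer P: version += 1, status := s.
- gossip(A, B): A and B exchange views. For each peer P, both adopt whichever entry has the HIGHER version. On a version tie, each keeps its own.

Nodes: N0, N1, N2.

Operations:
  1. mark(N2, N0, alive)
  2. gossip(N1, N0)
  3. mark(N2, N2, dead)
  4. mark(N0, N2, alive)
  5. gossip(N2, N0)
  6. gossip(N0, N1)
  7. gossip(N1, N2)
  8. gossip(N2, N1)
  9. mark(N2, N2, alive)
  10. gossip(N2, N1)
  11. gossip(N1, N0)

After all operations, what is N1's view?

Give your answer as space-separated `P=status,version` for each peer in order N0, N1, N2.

Op 1: N2 marks N0=alive -> (alive,v1)
Op 2: gossip N1<->N0 -> N1.N0=(alive,v0) N1.N1=(alive,v0) N1.N2=(alive,v0) | N0.N0=(alive,v0) N0.N1=(alive,v0) N0.N2=(alive,v0)
Op 3: N2 marks N2=dead -> (dead,v1)
Op 4: N0 marks N2=alive -> (alive,v1)
Op 5: gossip N2<->N0 -> N2.N0=(alive,v1) N2.N1=(alive,v0) N2.N2=(dead,v1) | N0.N0=(alive,v1) N0.N1=(alive,v0) N0.N2=(alive,v1)
Op 6: gossip N0<->N1 -> N0.N0=(alive,v1) N0.N1=(alive,v0) N0.N2=(alive,v1) | N1.N0=(alive,v1) N1.N1=(alive,v0) N1.N2=(alive,v1)
Op 7: gossip N1<->N2 -> N1.N0=(alive,v1) N1.N1=(alive,v0) N1.N2=(alive,v1) | N2.N0=(alive,v1) N2.N1=(alive,v0) N2.N2=(dead,v1)
Op 8: gossip N2<->N1 -> N2.N0=(alive,v1) N2.N1=(alive,v0) N2.N2=(dead,v1) | N1.N0=(alive,v1) N1.N1=(alive,v0) N1.N2=(alive,v1)
Op 9: N2 marks N2=alive -> (alive,v2)
Op 10: gossip N2<->N1 -> N2.N0=(alive,v1) N2.N1=(alive,v0) N2.N2=(alive,v2) | N1.N0=(alive,v1) N1.N1=(alive,v0) N1.N2=(alive,v2)
Op 11: gossip N1<->N0 -> N1.N0=(alive,v1) N1.N1=(alive,v0) N1.N2=(alive,v2) | N0.N0=(alive,v1) N0.N1=(alive,v0) N0.N2=(alive,v2)

Answer: N0=alive,1 N1=alive,0 N2=alive,2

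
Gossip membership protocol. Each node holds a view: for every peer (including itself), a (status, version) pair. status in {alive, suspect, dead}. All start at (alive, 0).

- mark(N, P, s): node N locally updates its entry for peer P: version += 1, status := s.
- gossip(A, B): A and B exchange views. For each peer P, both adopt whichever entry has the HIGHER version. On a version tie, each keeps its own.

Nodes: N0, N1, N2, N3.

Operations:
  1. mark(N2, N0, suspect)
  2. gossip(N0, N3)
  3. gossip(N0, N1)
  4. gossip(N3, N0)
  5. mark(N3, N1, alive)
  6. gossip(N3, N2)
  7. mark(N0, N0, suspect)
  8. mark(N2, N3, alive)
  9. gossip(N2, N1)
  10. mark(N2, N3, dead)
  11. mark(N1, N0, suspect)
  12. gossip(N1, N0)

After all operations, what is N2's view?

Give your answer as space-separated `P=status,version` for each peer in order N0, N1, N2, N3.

Op 1: N2 marks N0=suspect -> (suspect,v1)
Op 2: gossip N0<->N3 -> N0.N0=(alive,v0) N0.N1=(alive,v0) N0.N2=(alive,v0) N0.N3=(alive,v0) | N3.N0=(alive,v0) N3.N1=(alive,v0) N3.N2=(alive,v0) N3.N3=(alive,v0)
Op 3: gossip N0<->N1 -> N0.N0=(alive,v0) N0.N1=(alive,v0) N0.N2=(alive,v0) N0.N3=(alive,v0) | N1.N0=(alive,v0) N1.N1=(alive,v0) N1.N2=(alive,v0) N1.N3=(alive,v0)
Op 4: gossip N3<->N0 -> N3.N0=(alive,v0) N3.N1=(alive,v0) N3.N2=(alive,v0) N3.N3=(alive,v0) | N0.N0=(alive,v0) N0.N1=(alive,v0) N0.N2=(alive,v0) N0.N3=(alive,v0)
Op 5: N3 marks N1=alive -> (alive,v1)
Op 6: gossip N3<->N2 -> N3.N0=(suspect,v1) N3.N1=(alive,v1) N3.N2=(alive,v0) N3.N3=(alive,v0) | N2.N0=(suspect,v1) N2.N1=(alive,v1) N2.N2=(alive,v0) N2.N3=(alive,v0)
Op 7: N0 marks N0=suspect -> (suspect,v1)
Op 8: N2 marks N3=alive -> (alive,v1)
Op 9: gossip N2<->N1 -> N2.N0=(suspect,v1) N2.N1=(alive,v1) N2.N2=(alive,v0) N2.N3=(alive,v1) | N1.N0=(suspect,v1) N1.N1=(alive,v1) N1.N2=(alive,v0) N1.N3=(alive,v1)
Op 10: N2 marks N3=dead -> (dead,v2)
Op 11: N1 marks N0=suspect -> (suspect,v2)
Op 12: gossip N1<->N0 -> N1.N0=(suspect,v2) N1.N1=(alive,v1) N1.N2=(alive,v0) N1.N3=(alive,v1) | N0.N0=(suspect,v2) N0.N1=(alive,v1) N0.N2=(alive,v0) N0.N3=(alive,v1)

Answer: N0=suspect,1 N1=alive,1 N2=alive,0 N3=dead,2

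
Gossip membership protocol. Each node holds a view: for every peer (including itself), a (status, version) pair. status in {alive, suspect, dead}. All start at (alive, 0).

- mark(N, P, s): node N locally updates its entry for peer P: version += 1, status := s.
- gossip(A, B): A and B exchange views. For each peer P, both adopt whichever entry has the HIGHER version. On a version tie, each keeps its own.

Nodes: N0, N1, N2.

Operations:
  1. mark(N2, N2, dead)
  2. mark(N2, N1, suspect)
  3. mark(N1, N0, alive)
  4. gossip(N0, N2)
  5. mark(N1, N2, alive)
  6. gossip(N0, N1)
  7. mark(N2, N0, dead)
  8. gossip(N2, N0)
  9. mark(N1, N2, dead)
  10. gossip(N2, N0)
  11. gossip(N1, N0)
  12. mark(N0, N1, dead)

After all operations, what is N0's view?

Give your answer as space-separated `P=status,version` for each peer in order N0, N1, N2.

Answer: N0=alive,1 N1=dead,2 N2=dead,2

Derivation:
Op 1: N2 marks N2=dead -> (dead,v1)
Op 2: N2 marks N1=suspect -> (suspect,v1)
Op 3: N1 marks N0=alive -> (alive,v1)
Op 4: gossip N0<->N2 -> N0.N0=(alive,v0) N0.N1=(suspect,v1) N0.N2=(dead,v1) | N2.N0=(alive,v0) N2.N1=(suspect,v1) N2.N2=(dead,v1)
Op 5: N1 marks N2=alive -> (alive,v1)
Op 6: gossip N0<->N1 -> N0.N0=(alive,v1) N0.N1=(suspect,v1) N0.N2=(dead,v1) | N1.N0=(alive,v1) N1.N1=(suspect,v1) N1.N2=(alive,v1)
Op 7: N2 marks N0=dead -> (dead,v1)
Op 8: gossip N2<->N0 -> N2.N0=(dead,v1) N2.N1=(suspect,v1) N2.N2=(dead,v1) | N0.N0=(alive,v1) N0.N1=(suspect,v1) N0.N2=(dead,v1)
Op 9: N1 marks N2=dead -> (dead,v2)
Op 10: gossip N2<->N0 -> N2.N0=(dead,v1) N2.N1=(suspect,v1) N2.N2=(dead,v1) | N0.N0=(alive,v1) N0.N1=(suspect,v1) N0.N2=(dead,v1)
Op 11: gossip N1<->N0 -> N1.N0=(alive,v1) N1.N1=(suspect,v1) N1.N2=(dead,v2) | N0.N0=(alive,v1) N0.N1=(suspect,v1) N0.N2=(dead,v2)
Op 12: N0 marks N1=dead -> (dead,v2)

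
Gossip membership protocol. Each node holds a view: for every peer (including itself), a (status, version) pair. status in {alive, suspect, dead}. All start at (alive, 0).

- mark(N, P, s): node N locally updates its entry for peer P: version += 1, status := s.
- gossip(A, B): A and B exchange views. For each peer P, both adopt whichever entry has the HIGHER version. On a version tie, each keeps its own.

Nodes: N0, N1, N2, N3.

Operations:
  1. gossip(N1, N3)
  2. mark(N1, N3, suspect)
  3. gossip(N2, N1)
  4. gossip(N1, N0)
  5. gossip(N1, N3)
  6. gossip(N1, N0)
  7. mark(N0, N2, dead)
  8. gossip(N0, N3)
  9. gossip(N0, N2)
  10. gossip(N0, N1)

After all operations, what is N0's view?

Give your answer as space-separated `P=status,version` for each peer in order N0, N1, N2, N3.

Op 1: gossip N1<->N3 -> N1.N0=(alive,v0) N1.N1=(alive,v0) N1.N2=(alive,v0) N1.N3=(alive,v0) | N3.N0=(alive,v0) N3.N1=(alive,v0) N3.N2=(alive,v0) N3.N3=(alive,v0)
Op 2: N1 marks N3=suspect -> (suspect,v1)
Op 3: gossip N2<->N1 -> N2.N0=(alive,v0) N2.N1=(alive,v0) N2.N2=(alive,v0) N2.N3=(suspect,v1) | N1.N0=(alive,v0) N1.N1=(alive,v0) N1.N2=(alive,v0) N1.N3=(suspect,v1)
Op 4: gossip N1<->N0 -> N1.N0=(alive,v0) N1.N1=(alive,v0) N1.N2=(alive,v0) N1.N3=(suspect,v1) | N0.N0=(alive,v0) N0.N1=(alive,v0) N0.N2=(alive,v0) N0.N3=(suspect,v1)
Op 5: gossip N1<->N3 -> N1.N0=(alive,v0) N1.N1=(alive,v0) N1.N2=(alive,v0) N1.N3=(suspect,v1) | N3.N0=(alive,v0) N3.N1=(alive,v0) N3.N2=(alive,v0) N3.N3=(suspect,v1)
Op 6: gossip N1<->N0 -> N1.N0=(alive,v0) N1.N1=(alive,v0) N1.N2=(alive,v0) N1.N3=(suspect,v1) | N0.N0=(alive,v0) N0.N1=(alive,v0) N0.N2=(alive,v0) N0.N3=(suspect,v1)
Op 7: N0 marks N2=dead -> (dead,v1)
Op 8: gossip N0<->N3 -> N0.N0=(alive,v0) N0.N1=(alive,v0) N0.N2=(dead,v1) N0.N3=(suspect,v1) | N3.N0=(alive,v0) N3.N1=(alive,v0) N3.N2=(dead,v1) N3.N3=(suspect,v1)
Op 9: gossip N0<->N2 -> N0.N0=(alive,v0) N0.N1=(alive,v0) N0.N2=(dead,v1) N0.N3=(suspect,v1) | N2.N0=(alive,v0) N2.N1=(alive,v0) N2.N2=(dead,v1) N2.N3=(suspect,v1)
Op 10: gossip N0<->N1 -> N0.N0=(alive,v0) N0.N1=(alive,v0) N0.N2=(dead,v1) N0.N3=(suspect,v1) | N1.N0=(alive,v0) N1.N1=(alive,v0) N1.N2=(dead,v1) N1.N3=(suspect,v1)

Answer: N0=alive,0 N1=alive,0 N2=dead,1 N3=suspect,1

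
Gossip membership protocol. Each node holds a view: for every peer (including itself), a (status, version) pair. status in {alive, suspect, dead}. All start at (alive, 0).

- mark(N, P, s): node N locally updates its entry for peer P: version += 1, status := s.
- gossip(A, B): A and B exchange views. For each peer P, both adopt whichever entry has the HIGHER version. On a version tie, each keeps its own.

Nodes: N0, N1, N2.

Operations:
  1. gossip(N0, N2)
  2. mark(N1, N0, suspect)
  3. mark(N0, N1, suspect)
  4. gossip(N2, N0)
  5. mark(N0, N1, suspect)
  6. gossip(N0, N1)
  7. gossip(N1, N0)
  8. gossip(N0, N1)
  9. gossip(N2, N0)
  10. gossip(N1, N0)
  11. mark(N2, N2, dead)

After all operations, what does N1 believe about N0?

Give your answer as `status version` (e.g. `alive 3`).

Answer: suspect 1

Derivation:
Op 1: gossip N0<->N2 -> N0.N0=(alive,v0) N0.N1=(alive,v0) N0.N2=(alive,v0) | N2.N0=(alive,v0) N2.N1=(alive,v0) N2.N2=(alive,v0)
Op 2: N1 marks N0=suspect -> (suspect,v1)
Op 3: N0 marks N1=suspect -> (suspect,v1)
Op 4: gossip N2<->N0 -> N2.N0=(alive,v0) N2.N1=(suspect,v1) N2.N2=(alive,v0) | N0.N0=(alive,v0) N0.N1=(suspect,v1) N0.N2=(alive,v0)
Op 5: N0 marks N1=suspect -> (suspect,v2)
Op 6: gossip N0<->N1 -> N0.N0=(suspect,v1) N0.N1=(suspect,v2) N0.N2=(alive,v0) | N1.N0=(suspect,v1) N1.N1=(suspect,v2) N1.N2=(alive,v0)
Op 7: gossip N1<->N0 -> N1.N0=(suspect,v1) N1.N1=(suspect,v2) N1.N2=(alive,v0) | N0.N0=(suspect,v1) N0.N1=(suspect,v2) N0.N2=(alive,v0)
Op 8: gossip N0<->N1 -> N0.N0=(suspect,v1) N0.N1=(suspect,v2) N0.N2=(alive,v0) | N1.N0=(suspect,v1) N1.N1=(suspect,v2) N1.N2=(alive,v0)
Op 9: gossip N2<->N0 -> N2.N0=(suspect,v1) N2.N1=(suspect,v2) N2.N2=(alive,v0) | N0.N0=(suspect,v1) N0.N1=(suspect,v2) N0.N2=(alive,v0)
Op 10: gossip N1<->N0 -> N1.N0=(suspect,v1) N1.N1=(suspect,v2) N1.N2=(alive,v0) | N0.N0=(suspect,v1) N0.N1=(suspect,v2) N0.N2=(alive,v0)
Op 11: N2 marks N2=dead -> (dead,v1)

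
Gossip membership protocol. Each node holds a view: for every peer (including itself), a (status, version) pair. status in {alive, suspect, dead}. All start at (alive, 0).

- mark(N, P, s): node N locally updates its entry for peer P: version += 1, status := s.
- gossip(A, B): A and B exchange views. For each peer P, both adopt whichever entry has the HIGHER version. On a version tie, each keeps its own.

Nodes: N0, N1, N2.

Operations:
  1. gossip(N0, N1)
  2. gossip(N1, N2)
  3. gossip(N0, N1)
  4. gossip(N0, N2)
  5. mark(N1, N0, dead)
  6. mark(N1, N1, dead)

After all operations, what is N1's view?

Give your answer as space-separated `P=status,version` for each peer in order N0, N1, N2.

Op 1: gossip N0<->N1 -> N0.N0=(alive,v0) N0.N1=(alive,v0) N0.N2=(alive,v0) | N1.N0=(alive,v0) N1.N1=(alive,v0) N1.N2=(alive,v0)
Op 2: gossip N1<->N2 -> N1.N0=(alive,v0) N1.N1=(alive,v0) N1.N2=(alive,v0) | N2.N0=(alive,v0) N2.N1=(alive,v0) N2.N2=(alive,v0)
Op 3: gossip N0<->N1 -> N0.N0=(alive,v0) N0.N1=(alive,v0) N0.N2=(alive,v0) | N1.N0=(alive,v0) N1.N1=(alive,v0) N1.N2=(alive,v0)
Op 4: gossip N0<->N2 -> N0.N0=(alive,v0) N0.N1=(alive,v0) N0.N2=(alive,v0) | N2.N0=(alive,v0) N2.N1=(alive,v0) N2.N2=(alive,v0)
Op 5: N1 marks N0=dead -> (dead,v1)
Op 6: N1 marks N1=dead -> (dead,v1)

Answer: N0=dead,1 N1=dead,1 N2=alive,0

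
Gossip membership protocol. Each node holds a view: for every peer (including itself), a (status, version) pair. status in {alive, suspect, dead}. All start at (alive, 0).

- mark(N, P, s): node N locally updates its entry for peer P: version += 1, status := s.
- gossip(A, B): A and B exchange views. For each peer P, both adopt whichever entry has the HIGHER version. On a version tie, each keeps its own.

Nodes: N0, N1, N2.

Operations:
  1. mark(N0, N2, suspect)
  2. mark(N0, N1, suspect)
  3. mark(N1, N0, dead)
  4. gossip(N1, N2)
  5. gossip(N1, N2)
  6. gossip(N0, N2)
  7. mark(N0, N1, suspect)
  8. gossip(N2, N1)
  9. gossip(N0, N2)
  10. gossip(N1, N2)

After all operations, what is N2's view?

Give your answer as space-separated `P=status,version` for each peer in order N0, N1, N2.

Answer: N0=dead,1 N1=suspect,2 N2=suspect,1

Derivation:
Op 1: N0 marks N2=suspect -> (suspect,v1)
Op 2: N0 marks N1=suspect -> (suspect,v1)
Op 3: N1 marks N0=dead -> (dead,v1)
Op 4: gossip N1<->N2 -> N1.N0=(dead,v1) N1.N1=(alive,v0) N1.N2=(alive,v0) | N2.N0=(dead,v1) N2.N1=(alive,v0) N2.N2=(alive,v0)
Op 5: gossip N1<->N2 -> N1.N0=(dead,v1) N1.N1=(alive,v0) N1.N2=(alive,v0) | N2.N0=(dead,v1) N2.N1=(alive,v0) N2.N2=(alive,v0)
Op 6: gossip N0<->N2 -> N0.N0=(dead,v1) N0.N1=(suspect,v1) N0.N2=(suspect,v1) | N2.N0=(dead,v1) N2.N1=(suspect,v1) N2.N2=(suspect,v1)
Op 7: N0 marks N1=suspect -> (suspect,v2)
Op 8: gossip N2<->N1 -> N2.N0=(dead,v1) N2.N1=(suspect,v1) N2.N2=(suspect,v1) | N1.N0=(dead,v1) N1.N1=(suspect,v1) N1.N2=(suspect,v1)
Op 9: gossip N0<->N2 -> N0.N0=(dead,v1) N0.N1=(suspect,v2) N0.N2=(suspect,v1) | N2.N0=(dead,v1) N2.N1=(suspect,v2) N2.N2=(suspect,v1)
Op 10: gossip N1<->N2 -> N1.N0=(dead,v1) N1.N1=(suspect,v2) N1.N2=(suspect,v1) | N2.N0=(dead,v1) N2.N1=(suspect,v2) N2.N2=(suspect,v1)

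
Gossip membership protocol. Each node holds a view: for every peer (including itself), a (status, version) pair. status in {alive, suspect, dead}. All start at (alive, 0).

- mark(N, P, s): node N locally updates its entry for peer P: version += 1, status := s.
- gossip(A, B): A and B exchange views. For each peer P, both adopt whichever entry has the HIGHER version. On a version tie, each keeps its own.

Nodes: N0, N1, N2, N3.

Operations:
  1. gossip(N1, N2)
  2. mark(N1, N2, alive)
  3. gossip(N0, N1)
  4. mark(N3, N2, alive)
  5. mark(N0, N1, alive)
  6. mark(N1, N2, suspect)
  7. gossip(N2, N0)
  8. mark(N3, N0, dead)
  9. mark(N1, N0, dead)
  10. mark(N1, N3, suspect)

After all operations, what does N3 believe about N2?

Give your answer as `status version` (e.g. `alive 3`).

Answer: alive 1

Derivation:
Op 1: gossip N1<->N2 -> N1.N0=(alive,v0) N1.N1=(alive,v0) N1.N2=(alive,v0) N1.N3=(alive,v0) | N2.N0=(alive,v0) N2.N1=(alive,v0) N2.N2=(alive,v0) N2.N3=(alive,v0)
Op 2: N1 marks N2=alive -> (alive,v1)
Op 3: gossip N0<->N1 -> N0.N0=(alive,v0) N0.N1=(alive,v0) N0.N2=(alive,v1) N0.N3=(alive,v0) | N1.N0=(alive,v0) N1.N1=(alive,v0) N1.N2=(alive,v1) N1.N3=(alive,v0)
Op 4: N3 marks N2=alive -> (alive,v1)
Op 5: N0 marks N1=alive -> (alive,v1)
Op 6: N1 marks N2=suspect -> (suspect,v2)
Op 7: gossip N2<->N0 -> N2.N0=(alive,v0) N2.N1=(alive,v1) N2.N2=(alive,v1) N2.N3=(alive,v0) | N0.N0=(alive,v0) N0.N1=(alive,v1) N0.N2=(alive,v1) N0.N3=(alive,v0)
Op 8: N3 marks N0=dead -> (dead,v1)
Op 9: N1 marks N0=dead -> (dead,v1)
Op 10: N1 marks N3=suspect -> (suspect,v1)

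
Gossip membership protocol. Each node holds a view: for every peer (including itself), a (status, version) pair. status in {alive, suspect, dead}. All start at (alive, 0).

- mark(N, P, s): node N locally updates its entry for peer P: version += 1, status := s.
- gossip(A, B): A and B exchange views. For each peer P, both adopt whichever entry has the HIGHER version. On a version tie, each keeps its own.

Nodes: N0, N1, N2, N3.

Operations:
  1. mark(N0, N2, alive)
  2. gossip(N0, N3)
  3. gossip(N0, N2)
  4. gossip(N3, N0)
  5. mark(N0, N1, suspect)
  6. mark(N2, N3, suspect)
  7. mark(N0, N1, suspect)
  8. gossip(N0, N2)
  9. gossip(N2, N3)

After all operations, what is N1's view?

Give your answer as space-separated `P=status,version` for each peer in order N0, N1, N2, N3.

Answer: N0=alive,0 N1=alive,0 N2=alive,0 N3=alive,0

Derivation:
Op 1: N0 marks N2=alive -> (alive,v1)
Op 2: gossip N0<->N3 -> N0.N0=(alive,v0) N0.N1=(alive,v0) N0.N2=(alive,v1) N0.N3=(alive,v0) | N3.N0=(alive,v0) N3.N1=(alive,v0) N3.N2=(alive,v1) N3.N3=(alive,v0)
Op 3: gossip N0<->N2 -> N0.N0=(alive,v0) N0.N1=(alive,v0) N0.N2=(alive,v1) N0.N3=(alive,v0) | N2.N0=(alive,v0) N2.N1=(alive,v0) N2.N2=(alive,v1) N2.N3=(alive,v0)
Op 4: gossip N3<->N0 -> N3.N0=(alive,v0) N3.N1=(alive,v0) N3.N2=(alive,v1) N3.N3=(alive,v0) | N0.N0=(alive,v0) N0.N1=(alive,v0) N0.N2=(alive,v1) N0.N3=(alive,v0)
Op 5: N0 marks N1=suspect -> (suspect,v1)
Op 6: N2 marks N3=suspect -> (suspect,v1)
Op 7: N0 marks N1=suspect -> (suspect,v2)
Op 8: gossip N0<->N2 -> N0.N0=(alive,v0) N0.N1=(suspect,v2) N0.N2=(alive,v1) N0.N3=(suspect,v1) | N2.N0=(alive,v0) N2.N1=(suspect,v2) N2.N2=(alive,v1) N2.N3=(suspect,v1)
Op 9: gossip N2<->N3 -> N2.N0=(alive,v0) N2.N1=(suspect,v2) N2.N2=(alive,v1) N2.N3=(suspect,v1) | N3.N0=(alive,v0) N3.N1=(suspect,v2) N3.N2=(alive,v1) N3.N3=(suspect,v1)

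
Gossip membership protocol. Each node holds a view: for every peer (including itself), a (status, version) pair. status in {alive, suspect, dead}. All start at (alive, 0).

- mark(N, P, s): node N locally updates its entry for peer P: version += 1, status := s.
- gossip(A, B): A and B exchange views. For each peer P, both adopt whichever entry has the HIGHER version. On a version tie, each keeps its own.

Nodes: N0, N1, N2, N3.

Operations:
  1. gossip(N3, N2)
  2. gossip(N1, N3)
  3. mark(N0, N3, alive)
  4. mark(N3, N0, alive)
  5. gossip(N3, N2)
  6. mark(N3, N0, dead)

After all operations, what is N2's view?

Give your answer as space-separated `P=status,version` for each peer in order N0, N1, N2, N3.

Answer: N0=alive,1 N1=alive,0 N2=alive,0 N3=alive,0

Derivation:
Op 1: gossip N3<->N2 -> N3.N0=(alive,v0) N3.N1=(alive,v0) N3.N2=(alive,v0) N3.N3=(alive,v0) | N2.N0=(alive,v0) N2.N1=(alive,v0) N2.N2=(alive,v0) N2.N3=(alive,v0)
Op 2: gossip N1<->N3 -> N1.N0=(alive,v0) N1.N1=(alive,v0) N1.N2=(alive,v0) N1.N3=(alive,v0) | N3.N0=(alive,v0) N3.N1=(alive,v0) N3.N2=(alive,v0) N3.N3=(alive,v0)
Op 3: N0 marks N3=alive -> (alive,v1)
Op 4: N3 marks N0=alive -> (alive,v1)
Op 5: gossip N3<->N2 -> N3.N0=(alive,v1) N3.N1=(alive,v0) N3.N2=(alive,v0) N3.N3=(alive,v0) | N2.N0=(alive,v1) N2.N1=(alive,v0) N2.N2=(alive,v0) N2.N3=(alive,v0)
Op 6: N3 marks N0=dead -> (dead,v2)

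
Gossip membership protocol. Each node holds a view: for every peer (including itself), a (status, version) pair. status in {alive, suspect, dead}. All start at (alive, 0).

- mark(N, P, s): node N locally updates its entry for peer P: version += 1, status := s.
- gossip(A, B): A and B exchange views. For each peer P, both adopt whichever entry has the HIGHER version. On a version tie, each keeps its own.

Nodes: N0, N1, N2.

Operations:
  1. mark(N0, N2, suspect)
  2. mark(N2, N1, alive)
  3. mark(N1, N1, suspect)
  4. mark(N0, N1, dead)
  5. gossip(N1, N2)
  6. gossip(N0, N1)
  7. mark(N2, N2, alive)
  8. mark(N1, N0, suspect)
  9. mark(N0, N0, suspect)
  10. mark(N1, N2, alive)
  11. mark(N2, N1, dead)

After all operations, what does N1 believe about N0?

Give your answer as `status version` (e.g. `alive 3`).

Op 1: N0 marks N2=suspect -> (suspect,v1)
Op 2: N2 marks N1=alive -> (alive,v1)
Op 3: N1 marks N1=suspect -> (suspect,v1)
Op 4: N0 marks N1=dead -> (dead,v1)
Op 5: gossip N1<->N2 -> N1.N0=(alive,v0) N1.N1=(suspect,v1) N1.N2=(alive,v0) | N2.N0=(alive,v0) N2.N1=(alive,v1) N2.N2=(alive,v0)
Op 6: gossip N0<->N1 -> N0.N0=(alive,v0) N0.N1=(dead,v1) N0.N2=(suspect,v1) | N1.N0=(alive,v0) N1.N1=(suspect,v1) N1.N2=(suspect,v1)
Op 7: N2 marks N2=alive -> (alive,v1)
Op 8: N1 marks N0=suspect -> (suspect,v1)
Op 9: N0 marks N0=suspect -> (suspect,v1)
Op 10: N1 marks N2=alive -> (alive,v2)
Op 11: N2 marks N1=dead -> (dead,v2)

Answer: suspect 1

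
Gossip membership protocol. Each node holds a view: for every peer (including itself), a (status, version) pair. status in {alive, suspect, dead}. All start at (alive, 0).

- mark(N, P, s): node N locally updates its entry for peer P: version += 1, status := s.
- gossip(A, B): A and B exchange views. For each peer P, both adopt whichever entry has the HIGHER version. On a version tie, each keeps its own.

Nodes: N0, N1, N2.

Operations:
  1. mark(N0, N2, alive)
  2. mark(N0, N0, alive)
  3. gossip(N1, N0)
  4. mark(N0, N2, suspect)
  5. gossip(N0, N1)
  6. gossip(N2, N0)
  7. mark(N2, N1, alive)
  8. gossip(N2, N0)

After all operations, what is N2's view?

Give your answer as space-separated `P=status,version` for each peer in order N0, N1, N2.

Op 1: N0 marks N2=alive -> (alive,v1)
Op 2: N0 marks N0=alive -> (alive,v1)
Op 3: gossip N1<->N0 -> N1.N0=(alive,v1) N1.N1=(alive,v0) N1.N2=(alive,v1) | N0.N0=(alive,v1) N0.N1=(alive,v0) N0.N2=(alive,v1)
Op 4: N0 marks N2=suspect -> (suspect,v2)
Op 5: gossip N0<->N1 -> N0.N0=(alive,v1) N0.N1=(alive,v0) N0.N2=(suspect,v2) | N1.N0=(alive,v1) N1.N1=(alive,v0) N1.N2=(suspect,v2)
Op 6: gossip N2<->N0 -> N2.N0=(alive,v1) N2.N1=(alive,v0) N2.N2=(suspect,v2) | N0.N0=(alive,v1) N0.N1=(alive,v0) N0.N2=(suspect,v2)
Op 7: N2 marks N1=alive -> (alive,v1)
Op 8: gossip N2<->N0 -> N2.N0=(alive,v1) N2.N1=(alive,v1) N2.N2=(suspect,v2) | N0.N0=(alive,v1) N0.N1=(alive,v1) N0.N2=(suspect,v2)

Answer: N0=alive,1 N1=alive,1 N2=suspect,2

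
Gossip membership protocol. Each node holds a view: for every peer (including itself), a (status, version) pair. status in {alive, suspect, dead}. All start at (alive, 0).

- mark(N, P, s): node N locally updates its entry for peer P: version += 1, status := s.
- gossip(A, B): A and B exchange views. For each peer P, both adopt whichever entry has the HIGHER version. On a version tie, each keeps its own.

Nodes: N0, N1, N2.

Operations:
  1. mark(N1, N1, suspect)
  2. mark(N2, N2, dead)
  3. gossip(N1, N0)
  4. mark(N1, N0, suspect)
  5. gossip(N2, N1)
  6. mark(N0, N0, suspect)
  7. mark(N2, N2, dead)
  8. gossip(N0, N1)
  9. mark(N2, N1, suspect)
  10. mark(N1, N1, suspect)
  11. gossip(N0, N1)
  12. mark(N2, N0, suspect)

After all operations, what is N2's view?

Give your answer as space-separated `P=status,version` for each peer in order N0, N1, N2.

Op 1: N1 marks N1=suspect -> (suspect,v1)
Op 2: N2 marks N2=dead -> (dead,v1)
Op 3: gossip N1<->N0 -> N1.N0=(alive,v0) N1.N1=(suspect,v1) N1.N2=(alive,v0) | N0.N0=(alive,v0) N0.N1=(suspect,v1) N0.N2=(alive,v0)
Op 4: N1 marks N0=suspect -> (suspect,v1)
Op 5: gossip N2<->N1 -> N2.N0=(suspect,v1) N2.N1=(suspect,v1) N2.N2=(dead,v1) | N1.N0=(suspect,v1) N1.N1=(suspect,v1) N1.N2=(dead,v1)
Op 6: N0 marks N0=suspect -> (suspect,v1)
Op 7: N2 marks N2=dead -> (dead,v2)
Op 8: gossip N0<->N1 -> N0.N0=(suspect,v1) N0.N1=(suspect,v1) N0.N2=(dead,v1) | N1.N0=(suspect,v1) N1.N1=(suspect,v1) N1.N2=(dead,v1)
Op 9: N2 marks N1=suspect -> (suspect,v2)
Op 10: N1 marks N1=suspect -> (suspect,v2)
Op 11: gossip N0<->N1 -> N0.N0=(suspect,v1) N0.N1=(suspect,v2) N0.N2=(dead,v1) | N1.N0=(suspect,v1) N1.N1=(suspect,v2) N1.N2=(dead,v1)
Op 12: N2 marks N0=suspect -> (suspect,v2)

Answer: N0=suspect,2 N1=suspect,2 N2=dead,2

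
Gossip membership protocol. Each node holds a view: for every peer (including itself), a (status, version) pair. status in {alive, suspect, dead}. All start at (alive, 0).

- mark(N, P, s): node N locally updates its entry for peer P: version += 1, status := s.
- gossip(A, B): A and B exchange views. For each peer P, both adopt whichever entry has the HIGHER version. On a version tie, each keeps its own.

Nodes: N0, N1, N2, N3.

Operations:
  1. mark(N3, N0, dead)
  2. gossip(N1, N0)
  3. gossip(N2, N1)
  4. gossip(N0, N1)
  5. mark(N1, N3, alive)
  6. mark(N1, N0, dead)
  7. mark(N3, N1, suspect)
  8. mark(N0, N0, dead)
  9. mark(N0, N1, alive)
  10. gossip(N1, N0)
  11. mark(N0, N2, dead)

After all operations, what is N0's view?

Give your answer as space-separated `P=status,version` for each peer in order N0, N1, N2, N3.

Answer: N0=dead,1 N1=alive,1 N2=dead,1 N3=alive,1

Derivation:
Op 1: N3 marks N0=dead -> (dead,v1)
Op 2: gossip N1<->N0 -> N1.N0=(alive,v0) N1.N1=(alive,v0) N1.N2=(alive,v0) N1.N3=(alive,v0) | N0.N0=(alive,v0) N0.N1=(alive,v0) N0.N2=(alive,v0) N0.N3=(alive,v0)
Op 3: gossip N2<->N1 -> N2.N0=(alive,v0) N2.N1=(alive,v0) N2.N2=(alive,v0) N2.N3=(alive,v0) | N1.N0=(alive,v0) N1.N1=(alive,v0) N1.N2=(alive,v0) N1.N3=(alive,v0)
Op 4: gossip N0<->N1 -> N0.N0=(alive,v0) N0.N1=(alive,v0) N0.N2=(alive,v0) N0.N3=(alive,v0) | N1.N0=(alive,v0) N1.N1=(alive,v0) N1.N2=(alive,v0) N1.N3=(alive,v0)
Op 5: N1 marks N3=alive -> (alive,v1)
Op 6: N1 marks N0=dead -> (dead,v1)
Op 7: N3 marks N1=suspect -> (suspect,v1)
Op 8: N0 marks N0=dead -> (dead,v1)
Op 9: N0 marks N1=alive -> (alive,v1)
Op 10: gossip N1<->N0 -> N1.N0=(dead,v1) N1.N1=(alive,v1) N1.N2=(alive,v0) N1.N3=(alive,v1) | N0.N0=(dead,v1) N0.N1=(alive,v1) N0.N2=(alive,v0) N0.N3=(alive,v1)
Op 11: N0 marks N2=dead -> (dead,v1)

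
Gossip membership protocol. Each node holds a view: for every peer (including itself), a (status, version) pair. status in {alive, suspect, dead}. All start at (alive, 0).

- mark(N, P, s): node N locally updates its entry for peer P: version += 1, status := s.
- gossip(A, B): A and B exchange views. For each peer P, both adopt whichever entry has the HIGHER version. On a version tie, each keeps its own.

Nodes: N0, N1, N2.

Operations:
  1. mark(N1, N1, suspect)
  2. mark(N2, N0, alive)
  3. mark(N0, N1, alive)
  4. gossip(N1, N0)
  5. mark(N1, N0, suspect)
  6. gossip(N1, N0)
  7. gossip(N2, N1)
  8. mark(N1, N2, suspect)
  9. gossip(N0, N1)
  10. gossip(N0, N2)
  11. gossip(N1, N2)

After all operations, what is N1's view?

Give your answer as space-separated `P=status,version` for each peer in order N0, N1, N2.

Answer: N0=suspect,1 N1=suspect,1 N2=suspect,1

Derivation:
Op 1: N1 marks N1=suspect -> (suspect,v1)
Op 2: N2 marks N0=alive -> (alive,v1)
Op 3: N0 marks N1=alive -> (alive,v1)
Op 4: gossip N1<->N0 -> N1.N0=(alive,v0) N1.N1=(suspect,v1) N1.N2=(alive,v0) | N0.N0=(alive,v0) N0.N1=(alive,v1) N0.N2=(alive,v0)
Op 5: N1 marks N0=suspect -> (suspect,v1)
Op 6: gossip N1<->N0 -> N1.N0=(suspect,v1) N1.N1=(suspect,v1) N1.N2=(alive,v0) | N0.N0=(suspect,v1) N0.N1=(alive,v1) N0.N2=(alive,v0)
Op 7: gossip N2<->N1 -> N2.N0=(alive,v1) N2.N1=(suspect,v1) N2.N2=(alive,v0) | N1.N0=(suspect,v1) N1.N1=(suspect,v1) N1.N2=(alive,v0)
Op 8: N1 marks N2=suspect -> (suspect,v1)
Op 9: gossip N0<->N1 -> N0.N0=(suspect,v1) N0.N1=(alive,v1) N0.N2=(suspect,v1) | N1.N0=(suspect,v1) N1.N1=(suspect,v1) N1.N2=(suspect,v1)
Op 10: gossip N0<->N2 -> N0.N0=(suspect,v1) N0.N1=(alive,v1) N0.N2=(suspect,v1) | N2.N0=(alive,v1) N2.N1=(suspect,v1) N2.N2=(suspect,v1)
Op 11: gossip N1<->N2 -> N1.N0=(suspect,v1) N1.N1=(suspect,v1) N1.N2=(suspect,v1) | N2.N0=(alive,v1) N2.N1=(suspect,v1) N2.N2=(suspect,v1)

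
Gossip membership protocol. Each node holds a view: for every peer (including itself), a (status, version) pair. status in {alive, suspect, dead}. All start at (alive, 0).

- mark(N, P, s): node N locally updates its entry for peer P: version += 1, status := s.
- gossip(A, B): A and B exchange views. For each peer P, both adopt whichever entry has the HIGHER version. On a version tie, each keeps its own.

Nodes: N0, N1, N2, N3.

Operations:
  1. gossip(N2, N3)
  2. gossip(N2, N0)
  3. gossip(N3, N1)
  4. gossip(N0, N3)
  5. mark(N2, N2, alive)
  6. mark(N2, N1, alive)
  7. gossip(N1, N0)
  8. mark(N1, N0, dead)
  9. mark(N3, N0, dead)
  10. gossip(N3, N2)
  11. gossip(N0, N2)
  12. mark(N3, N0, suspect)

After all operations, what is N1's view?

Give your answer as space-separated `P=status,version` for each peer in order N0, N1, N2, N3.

Op 1: gossip N2<->N3 -> N2.N0=(alive,v0) N2.N1=(alive,v0) N2.N2=(alive,v0) N2.N3=(alive,v0) | N3.N0=(alive,v0) N3.N1=(alive,v0) N3.N2=(alive,v0) N3.N3=(alive,v0)
Op 2: gossip N2<->N0 -> N2.N0=(alive,v0) N2.N1=(alive,v0) N2.N2=(alive,v0) N2.N3=(alive,v0) | N0.N0=(alive,v0) N0.N1=(alive,v0) N0.N2=(alive,v0) N0.N3=(alive,v0)
Op 3: gossip N3<->N1 -> N3.N0=(alive,v0) N3.N1=(alive,v0) N3.N2=(alive,v0) N3.N3=(alive,v0) | N1.N0=(alive,v0) N1.N1=(alive,v0) N1.N2=(alive,v0) N1.N3=(alive,v0)
Op 4: gossip N0<->N3 -> N0.N0=(alive,v0) N0.N1=(alive,v0) N0.N2=(alive,v0) N0.N3=(alive,v0) | N3.N0=(alive,v0) N3.N1=(alive,v0) N3.N2=(alive,v0) N3.N3=(alive,v0)
Op 5: N2 marks N2=alive -> (alive,v1)
Op 6: N2 marks N1=alive -> (alive,v1)
Op 7: gossip N1<->N0 -> N1.N0=(alive,v0) N1.N1=(alive,v0) N1.N2=(alive,v0) N1.N3=(alive,v0) | N0.N0=(alive,v0) N0.N1=(alive,v0) N0.N2=(alive,v0) N0.N3=(alive,v0)
Op 8: N1 marks N0=dead -> (dead,v1)
Op 9: N3 marks N0=dead -> (dead,v1)
Op 10: gossip N3<->N2 -> N3.N0=(dead,v1) N3.N1=(alive,v1) N3.N2=(alive,v1) N3.N3=(alive,v0) | N2.N0=(dead,v1) N2.N1=(alive,v1) N2.N2=(alive,v1) N2.N3=(alive,v0)
Op 11: gossip N0<->N2 -> N0.N0=(dead,v1) N0.N1=(alive,v1) N0.N2=(alive,v1) N0.N3=(alive,v0) | N2.N0=(dead,v1) N2.N1=(alive,v1) N2.N2=(alive,v1) N2.N3=(alive,v0)
Op 12: N3 marks N0=suspect -> (suspect,v2)

Answer: N0=dead,1 N1=alive,0 N2=alive,0 N3=alive,0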